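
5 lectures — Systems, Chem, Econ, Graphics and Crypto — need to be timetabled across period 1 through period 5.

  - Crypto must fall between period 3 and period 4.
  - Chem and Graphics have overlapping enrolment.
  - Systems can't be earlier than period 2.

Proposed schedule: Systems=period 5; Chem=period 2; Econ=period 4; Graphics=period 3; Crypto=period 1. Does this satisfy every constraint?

No — it violates: Crypto must fall between period 3 and period 4

Chem and Graphics have overlapping enrolment — holds.
Systems can't be earlier than period 2 — holds.
Crypto must fall between period 3 and period 4 — violated.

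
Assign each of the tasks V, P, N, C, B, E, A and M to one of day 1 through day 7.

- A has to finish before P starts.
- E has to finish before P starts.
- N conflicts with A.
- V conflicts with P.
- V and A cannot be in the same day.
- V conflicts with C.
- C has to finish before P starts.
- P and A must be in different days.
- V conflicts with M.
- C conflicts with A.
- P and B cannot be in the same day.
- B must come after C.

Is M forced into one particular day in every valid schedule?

M can be day 1 (e.g. C=day 1; P=day 3; A=day 2; E=day 1; M=day 1; V=day 4; N=day 1; B=day 2) or day 2 (e.g. N -> day 1, V -> day 4, P -> day 3, M -> day 2, A -> day 2, E -> day 1, C -> day 1, B -> day 2).

No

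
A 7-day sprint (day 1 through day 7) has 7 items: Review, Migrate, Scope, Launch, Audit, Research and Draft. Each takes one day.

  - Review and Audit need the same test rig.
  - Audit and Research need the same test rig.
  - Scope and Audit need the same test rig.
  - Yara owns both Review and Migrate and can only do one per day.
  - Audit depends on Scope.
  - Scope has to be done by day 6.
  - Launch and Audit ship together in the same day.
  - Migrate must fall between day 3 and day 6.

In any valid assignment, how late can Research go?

day 7

Research at day 7 is achievable: Review -> day 1, Research -> day 7, Audit -> day 2, Launch -> day 2, Migrate -> day 3, Scope -> day 1, Draft -> day 1.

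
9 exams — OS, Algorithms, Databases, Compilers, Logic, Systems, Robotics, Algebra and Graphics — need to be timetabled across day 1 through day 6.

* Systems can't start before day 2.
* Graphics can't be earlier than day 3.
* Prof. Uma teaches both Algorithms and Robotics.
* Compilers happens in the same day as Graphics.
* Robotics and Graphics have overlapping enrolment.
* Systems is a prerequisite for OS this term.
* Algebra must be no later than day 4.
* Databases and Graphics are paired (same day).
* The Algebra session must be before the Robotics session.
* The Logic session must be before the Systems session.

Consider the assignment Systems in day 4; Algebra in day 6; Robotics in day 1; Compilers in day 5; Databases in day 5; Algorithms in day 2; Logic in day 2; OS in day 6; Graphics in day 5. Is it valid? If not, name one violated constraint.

Compilers happens in the same day as Graphics — holds.
Algebra must be no later than day 4 — violated.
Prof. Uma teaches both Algorithms and Robotics — holds.
Systems is a prerequisite for OS this term — holds.
Graphics can't be earlier than day 3 — holds.
The Logic session must be before the Systems session — holds.
Robotics and Graphics have overlapping enrolment — holds.
The Algebra session must be before the Robotics session — violated.
Systems can't start before day 2 — holds.
Databases and Graphics are paired (same day) — holds.

No. The Algebra session must be before the Robotics session is not satisfied.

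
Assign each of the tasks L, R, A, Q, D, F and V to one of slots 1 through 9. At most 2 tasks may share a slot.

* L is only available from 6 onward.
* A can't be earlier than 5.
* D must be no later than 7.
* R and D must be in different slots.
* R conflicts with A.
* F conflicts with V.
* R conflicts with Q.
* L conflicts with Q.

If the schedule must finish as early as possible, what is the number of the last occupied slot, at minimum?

With at most 2 per slot and 7 tasks, at least 4 slots are needed.
L can't be placed before 6, so the schedule must run through at least slot 6.
6 works (last occupied slot: 6): for example L in 6; F in 1; Q in 2; R in 1; V in 3; D in 2; A in 5.

6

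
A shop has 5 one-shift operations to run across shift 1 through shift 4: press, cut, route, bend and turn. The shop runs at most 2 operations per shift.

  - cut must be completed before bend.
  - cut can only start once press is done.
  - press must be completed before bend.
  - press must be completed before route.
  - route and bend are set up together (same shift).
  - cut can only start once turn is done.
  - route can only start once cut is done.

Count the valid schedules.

Splitting on press: it can be shift 1 (4), shift 2 (2). Listing each branch's schedules as (cut, route, bend, turn) by shift number:
press=shift 1: (2,3,3,1) (2,4,4,1) (3,4,4,1) (3,4,4,2) — 4.
press=shift 2: (3,4,4,1) (3,4,4,2) — 2.
Summing: 4 + 2 = 6.

6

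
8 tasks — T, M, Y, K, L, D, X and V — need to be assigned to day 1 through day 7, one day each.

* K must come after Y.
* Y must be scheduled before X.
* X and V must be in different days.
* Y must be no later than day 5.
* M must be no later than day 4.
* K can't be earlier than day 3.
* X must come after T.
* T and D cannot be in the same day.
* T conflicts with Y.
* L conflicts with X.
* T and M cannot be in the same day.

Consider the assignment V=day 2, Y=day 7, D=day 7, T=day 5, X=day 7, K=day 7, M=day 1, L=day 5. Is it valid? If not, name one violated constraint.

No — it violates: Y must be no later than day 5

Y must be scheduled before X — violated.
T and M cannot be in the same day — holds.
X must come after T — holds.
K must come after Y — violated.
T and D cannot be in the same day — holds.
Y must be no later than day 5 — violated.
X and V must be in different days — holds.
L conflicts with X — holds.
K can't be earlier than day 3 — holds.
M must be no later than day 4 — holds.
T conflicts with Y — holds.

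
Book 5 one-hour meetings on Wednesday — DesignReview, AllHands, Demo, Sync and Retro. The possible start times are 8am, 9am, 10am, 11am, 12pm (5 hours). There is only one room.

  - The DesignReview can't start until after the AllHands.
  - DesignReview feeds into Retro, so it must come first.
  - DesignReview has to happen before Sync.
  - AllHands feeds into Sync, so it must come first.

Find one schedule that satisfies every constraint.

DesignReview -> 9am; Retro -> 11am; Demo -> 12pm; Sync -> 10am; AllHands -> 8am

Checking: DesignReview(9am) before Retro(11am); AllHands(8am) before Sync(10am); AllHands(8am) before DesignReview(9am); DesignReview(9am) before Sync(10am); max 1 per hour (cap 1).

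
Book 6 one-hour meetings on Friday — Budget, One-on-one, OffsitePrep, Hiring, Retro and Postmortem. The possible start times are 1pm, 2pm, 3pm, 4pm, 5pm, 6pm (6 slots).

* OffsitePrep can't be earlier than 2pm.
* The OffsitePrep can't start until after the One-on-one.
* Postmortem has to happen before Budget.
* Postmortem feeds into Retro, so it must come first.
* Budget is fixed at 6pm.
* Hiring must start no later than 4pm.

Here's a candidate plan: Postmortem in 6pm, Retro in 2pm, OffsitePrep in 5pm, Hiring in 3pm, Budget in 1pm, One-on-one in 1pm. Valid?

No — it violates: Postmortem has to happen before Budget

OffsitePrep can't be earlier than 2pm — holds.
Postmortem feeds into Retro, so it must come first — violated.
Hiring must start no later than 4pm — holds.
The OffsitePrep can't start until after the One-on-one — holds.
Budget is fixed at 6pm — violated.
Postmortem has to happen before Budget — violated.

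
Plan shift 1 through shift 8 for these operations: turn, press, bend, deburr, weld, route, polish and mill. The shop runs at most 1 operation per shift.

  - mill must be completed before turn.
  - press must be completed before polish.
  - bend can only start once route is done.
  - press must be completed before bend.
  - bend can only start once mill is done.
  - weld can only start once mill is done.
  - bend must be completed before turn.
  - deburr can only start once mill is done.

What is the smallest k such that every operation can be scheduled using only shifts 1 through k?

The precedence chain requires at least 3 distinct shifts.
With at most 1 per shift and 8 operations, at least 8 shifts are needed.
8 works (last occupied shift: shift 8): for example polish -> shift 8; deburr -> shift 6; route -> shift 3; press -> shift 2; weld -> shift 7; turn -> shift 5; mill -> shift 1; bend -> shift 4.

8 shifts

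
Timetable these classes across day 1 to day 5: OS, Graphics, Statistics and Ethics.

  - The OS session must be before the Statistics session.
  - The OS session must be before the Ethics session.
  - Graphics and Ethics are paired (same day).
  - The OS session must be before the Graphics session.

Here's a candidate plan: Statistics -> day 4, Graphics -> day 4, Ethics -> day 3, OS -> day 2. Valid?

The OS session must be before the Ethics session — holds.
The OS session must be before the Statistics session — holds.
The OS session must be before the Graphics session — holds.
Graphics and Ethics are paired (same day) — violated.

No — it violates: Graphics and Ethics are paired (same day)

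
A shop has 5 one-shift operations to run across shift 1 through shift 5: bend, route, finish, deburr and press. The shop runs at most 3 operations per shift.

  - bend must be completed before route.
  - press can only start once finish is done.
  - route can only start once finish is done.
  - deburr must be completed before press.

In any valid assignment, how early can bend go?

shift 1

Downstream work caps bend at shift 4.
bend at shift 1 is achievable: route=shift 2, press=shift 2, bend=shift 1, finish=shift 1, deburr=shift 1.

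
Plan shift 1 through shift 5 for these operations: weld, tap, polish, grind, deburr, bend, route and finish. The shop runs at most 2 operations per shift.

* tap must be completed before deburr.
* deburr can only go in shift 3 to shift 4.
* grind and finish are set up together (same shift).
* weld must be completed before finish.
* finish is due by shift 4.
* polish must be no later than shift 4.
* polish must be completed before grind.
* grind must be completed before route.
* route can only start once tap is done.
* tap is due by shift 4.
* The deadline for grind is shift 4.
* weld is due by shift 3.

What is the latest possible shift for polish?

Polish's own window allows nothing later than shift 4; downstream work caps polish at shift 3.
polish at shift 3 is achievable: route=shift 5, polish=shift 3, grind=shift 4, weld=shift 1, finish=shift 4, bend=shift 2, tap=shift 1, deburr=shift 3.

shift 3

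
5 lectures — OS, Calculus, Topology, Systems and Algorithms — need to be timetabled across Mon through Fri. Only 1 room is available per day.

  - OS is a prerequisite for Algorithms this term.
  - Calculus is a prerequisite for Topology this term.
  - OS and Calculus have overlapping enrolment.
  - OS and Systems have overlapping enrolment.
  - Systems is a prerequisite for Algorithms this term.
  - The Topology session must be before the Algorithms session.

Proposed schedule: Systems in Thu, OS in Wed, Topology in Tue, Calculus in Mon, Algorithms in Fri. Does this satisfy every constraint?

Only 1 room is available per day — holds.
The Topology session must be before the Algorithms session — holds.
OS is a prerequisite for Algorithms this term — holds.
Systems is a prerequisite for Algorithms this term — holds.
Calculus is a prerequisite for Topology this term — holds.
OS and Systems have overlapping enrolment — holds.
OS and Calculus have overlapping enrolment — holds.

Yes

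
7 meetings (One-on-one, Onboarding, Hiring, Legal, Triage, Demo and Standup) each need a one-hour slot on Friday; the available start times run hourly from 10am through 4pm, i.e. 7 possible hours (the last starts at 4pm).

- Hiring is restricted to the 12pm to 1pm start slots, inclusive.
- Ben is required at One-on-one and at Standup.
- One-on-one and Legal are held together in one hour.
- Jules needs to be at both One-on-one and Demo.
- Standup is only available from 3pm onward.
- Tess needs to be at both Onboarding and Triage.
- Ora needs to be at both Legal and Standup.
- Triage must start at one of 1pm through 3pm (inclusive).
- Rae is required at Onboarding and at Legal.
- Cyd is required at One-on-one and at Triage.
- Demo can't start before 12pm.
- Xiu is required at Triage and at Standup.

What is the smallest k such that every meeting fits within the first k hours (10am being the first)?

Standup can't be placed before 3pm — that is hour 6 counting from 10am — so the schedule must run through at least 6 hours.
6 works (last occupied hour: 3pm): for example Onboarding in 11am, One-on-one in 10am, Triage in 1pm, Legal in 10am, Standup in 3pm, Hiring in 12pm, Demo in 12pm.

6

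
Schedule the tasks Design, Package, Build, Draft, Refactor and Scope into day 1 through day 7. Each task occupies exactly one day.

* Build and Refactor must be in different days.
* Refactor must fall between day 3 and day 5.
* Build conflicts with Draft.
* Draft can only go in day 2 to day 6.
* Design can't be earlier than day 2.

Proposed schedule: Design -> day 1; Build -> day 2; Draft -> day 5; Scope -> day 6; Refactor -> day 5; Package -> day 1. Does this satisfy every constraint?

Design can't be earlier than day 2 — violated.
Build conflicts with Draft — holds.
Build and Refactor must be in different days — holds.
Draft can only go in day 2 to day 6 — holds.
Refactor must fall between day 3 and day 5 — holds.

No. Design can't be earlier than day 2 is not satisfied.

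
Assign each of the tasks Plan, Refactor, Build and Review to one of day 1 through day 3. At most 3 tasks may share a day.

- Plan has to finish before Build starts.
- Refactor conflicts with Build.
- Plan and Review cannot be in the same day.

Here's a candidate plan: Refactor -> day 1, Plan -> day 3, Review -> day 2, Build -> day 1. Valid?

Plan has to finish before Build starts — violated.
At most 3 tasks may share a day — holds.
Refactor conflicts with Build — violated.
Plan and Review cannot be in the same day — holds.

Invalid. Plan has to finish before Build starts.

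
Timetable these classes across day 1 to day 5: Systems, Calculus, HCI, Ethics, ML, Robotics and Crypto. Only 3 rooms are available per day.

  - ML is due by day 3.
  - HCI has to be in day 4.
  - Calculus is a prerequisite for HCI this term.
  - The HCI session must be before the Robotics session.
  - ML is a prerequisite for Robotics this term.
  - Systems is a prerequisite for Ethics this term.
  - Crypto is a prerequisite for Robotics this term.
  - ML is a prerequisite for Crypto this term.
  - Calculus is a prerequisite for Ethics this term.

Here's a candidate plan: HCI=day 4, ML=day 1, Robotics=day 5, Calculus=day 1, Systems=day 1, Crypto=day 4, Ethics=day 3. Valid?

ML is a prerequisite for Robotics this term — holds.
ML is due by day 3 — holds.
Crypto is a prerequisite for Robotics this term — holds.
HCI has to be in day 4 — holds.
The HCI session must be before the Robotics session — holds.
ML is a prerequisite for Crypto this term — holds.
Systems is a prerequisite for Ethics this term — holds.
Calculus is a prerequisite for HCI this term — holds.
Only 3 rooms are available per day — holds.
Calculus is a prerequisite for Ethics this term — holds.

Valid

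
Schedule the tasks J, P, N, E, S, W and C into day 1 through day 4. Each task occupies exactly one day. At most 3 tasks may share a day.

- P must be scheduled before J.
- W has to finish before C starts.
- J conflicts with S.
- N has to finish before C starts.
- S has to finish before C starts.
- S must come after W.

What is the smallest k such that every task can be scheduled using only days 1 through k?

The precedence chain requires at least 3 distinct days.
With at most 3 per day and 7 tasks, at least 3 days are needed.
3 works (last occupied day: day 3): for example J -> day 3; W -> day 1; P -> day 1; C -> day 3; E -> day 2; N -> day 1; S -> day 2.

3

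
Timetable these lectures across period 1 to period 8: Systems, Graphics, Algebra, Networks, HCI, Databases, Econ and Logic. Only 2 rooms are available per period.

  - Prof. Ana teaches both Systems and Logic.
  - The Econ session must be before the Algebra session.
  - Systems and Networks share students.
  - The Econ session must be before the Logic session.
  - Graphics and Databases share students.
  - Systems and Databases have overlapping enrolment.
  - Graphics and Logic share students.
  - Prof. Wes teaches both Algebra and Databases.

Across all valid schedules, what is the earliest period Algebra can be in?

period 2

Precedence pushes Algebra to at least period 2.
Algebra at period 2 is achievable: HCI=period 4, Databases=period 4, Algebra=period 2, Systems=period 1, Econ=period 1, Graphics=period 3, Networks=period 3, Logic=period 2.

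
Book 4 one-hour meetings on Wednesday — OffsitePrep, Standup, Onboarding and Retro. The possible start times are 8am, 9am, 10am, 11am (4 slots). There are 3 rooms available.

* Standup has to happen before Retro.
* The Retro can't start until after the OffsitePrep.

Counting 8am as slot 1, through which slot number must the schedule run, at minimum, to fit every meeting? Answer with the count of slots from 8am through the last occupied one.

The precedence chain requires at least 2 distinct slots.
With at most 3 per slot and 4 meetings, at least 2 slots are needed.
2 works (last occupied slot: 9am): for example Standup -> 8am; Retro -> 9am; OffsitePrep -> 8am; Onboarding -> 8am.

2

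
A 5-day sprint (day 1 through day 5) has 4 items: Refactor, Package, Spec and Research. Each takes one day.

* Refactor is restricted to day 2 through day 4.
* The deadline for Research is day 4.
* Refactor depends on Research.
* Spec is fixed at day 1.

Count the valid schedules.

30

Splitting on Refactor: it can be day 2 (5), day 3 (10), day 4 (15). Listing each branch's schedules as (Package, Spec, Research) by day number:
Refactor=day 2: (1,1,1) (2,1,1) (3,1,1) (4,1,1) (5,1,1) — 5.
Refactor=day 3: (1,1,1) (1,1,2) (2,1,1) (2,1,2) (3,1,1) (3,1,2) (4,1,1) (4,1,2) (5,1,1) (5,1,2) — 10.
Refactor=day 4: (1,1,1) (1,1,2) (1,1,3) (2,1,1) (2,1,2) (2,1,3) (3,1,1) (3,1,2) (3,1,3) (4,1,1) (4,1,2) (4,1,3) (5,1,1) (5,1,2) (5,1,3) — 15.
Summing: 5 + 10 + 15 = 30.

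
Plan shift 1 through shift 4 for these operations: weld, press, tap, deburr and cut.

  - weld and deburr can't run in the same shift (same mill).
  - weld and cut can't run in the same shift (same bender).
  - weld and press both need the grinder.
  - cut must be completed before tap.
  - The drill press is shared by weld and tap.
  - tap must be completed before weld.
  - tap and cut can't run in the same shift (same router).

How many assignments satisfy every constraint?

Splitting on weld: it can be shift 3 (9), shift 4 (27). Listing each branch's schedules as (press, tap, deburr, cut) by shift number:
weld=shift 3: (1,2,1,1) (1,2,2,1) (1,2,4,1) (2,2,1,1) (2,2,2,1) (2,2,4,1) (4,2,1,1) (4,2,2,1) (4,2,4,1) — 9.
weld=shift 4: (1,2,1,1) (1,2,2,1) (1,2,3,1) (1,3,1,1) (1,3,1,2) (1,3,2,1) (1,3,2,2) (1,3,3,1) (1,3,3,2) (2,2,1,1) (2,2,2,1) (2,2,3,1) (2,3,1,1) (2,3,1,2) (2,3,2,1) (2,3,2,2) (2,3,3,1) (2,3,3,2) (3,2,1,1) (3,2,2,1) (3,2,3,1) (3,3,1,1) (3,3,1,2) (3,3,2,1) (3,3,2,2) (3,3,3,1) (3,3,3,2) — 27.
Summing: 9 + 27 = 36.

36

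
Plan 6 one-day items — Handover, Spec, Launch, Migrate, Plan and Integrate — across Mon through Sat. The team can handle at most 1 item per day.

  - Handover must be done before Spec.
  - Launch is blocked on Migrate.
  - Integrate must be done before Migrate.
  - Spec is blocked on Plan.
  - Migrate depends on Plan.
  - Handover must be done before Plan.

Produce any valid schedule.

Plan -> Tue; Integrate -> Wed; Spec -> Fri; Handover -> Mon; Migrate -> Thu; Launch -> Sat

Checking: Integrate(Wed) before Migrate(Thu); Migrate(Thu) before Launch(Sat); Plan(Tue) before Migrate(Thu); Handover(Mon) before Spec(Fri); Plan(Tue) before Spec(Fri); Handover(Mon) before Plan(Tue); max 1 per day (cap 1).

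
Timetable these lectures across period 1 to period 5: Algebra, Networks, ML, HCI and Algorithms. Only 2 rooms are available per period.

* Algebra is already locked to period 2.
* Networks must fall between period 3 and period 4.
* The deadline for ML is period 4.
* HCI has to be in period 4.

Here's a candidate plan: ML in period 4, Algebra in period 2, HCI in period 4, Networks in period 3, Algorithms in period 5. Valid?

Networks must fall between period 3 and period 4 — holds.
The deadline for ML is period 4 — holds.
HCI has to be in period 4 — holds.
Only 2 rooms are available per period — holds.
Algebra is already locked to period 2 — holds.

Yes, all constraints hold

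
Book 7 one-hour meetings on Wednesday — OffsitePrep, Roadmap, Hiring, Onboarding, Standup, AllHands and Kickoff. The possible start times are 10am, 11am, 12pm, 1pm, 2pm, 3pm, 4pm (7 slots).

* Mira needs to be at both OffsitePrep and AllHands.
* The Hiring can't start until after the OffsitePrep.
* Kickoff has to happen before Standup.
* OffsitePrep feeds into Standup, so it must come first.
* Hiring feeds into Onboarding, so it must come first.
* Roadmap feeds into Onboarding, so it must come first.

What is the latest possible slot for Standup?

Precedence pushes Standup to at least 11am.
Standup at 4pm is achievable: Hiring -> 11am, OffsitePrep -> 10am, Roadmap -> 10am, AllHands -> 11am, Kickoff -> 10am, Onboarding -> 12pm, Standup -> 4pm.

4pm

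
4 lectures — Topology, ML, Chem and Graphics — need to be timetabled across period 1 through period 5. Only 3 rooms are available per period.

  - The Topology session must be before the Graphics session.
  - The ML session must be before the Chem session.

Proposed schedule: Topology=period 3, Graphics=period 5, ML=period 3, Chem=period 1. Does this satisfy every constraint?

Invalid. The ML session must be before the Chem session.

Only 3 rooms are available per period — holds.
The Topology session must be before the Graphics session — holds.
The ML session must be before the Chem session — violated.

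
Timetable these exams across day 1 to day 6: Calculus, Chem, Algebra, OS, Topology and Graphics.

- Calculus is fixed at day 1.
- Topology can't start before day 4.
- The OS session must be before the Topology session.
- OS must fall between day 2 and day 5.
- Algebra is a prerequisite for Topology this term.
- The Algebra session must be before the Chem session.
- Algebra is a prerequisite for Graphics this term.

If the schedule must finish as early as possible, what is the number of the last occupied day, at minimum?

4

The precedence chain requires at least 2 distinct days.
Topology can't be placed before day 4, so the schedule must run through at least day 4.
4 works (last occupied day: day 4): for example Algebra=day 1, Chem=day 2, Graphics=day 2, OS=day 2, Calculus=day 1, Topology=day 4.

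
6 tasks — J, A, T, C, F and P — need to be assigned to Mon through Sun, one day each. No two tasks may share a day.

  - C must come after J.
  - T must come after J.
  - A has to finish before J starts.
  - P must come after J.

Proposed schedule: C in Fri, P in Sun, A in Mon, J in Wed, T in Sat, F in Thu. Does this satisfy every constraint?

A has to finish before J starts — holds.
C must come after J — holds.
P must come after J — holds.
No two tasks may share a day — holds.
T must come after J — holds.

Yes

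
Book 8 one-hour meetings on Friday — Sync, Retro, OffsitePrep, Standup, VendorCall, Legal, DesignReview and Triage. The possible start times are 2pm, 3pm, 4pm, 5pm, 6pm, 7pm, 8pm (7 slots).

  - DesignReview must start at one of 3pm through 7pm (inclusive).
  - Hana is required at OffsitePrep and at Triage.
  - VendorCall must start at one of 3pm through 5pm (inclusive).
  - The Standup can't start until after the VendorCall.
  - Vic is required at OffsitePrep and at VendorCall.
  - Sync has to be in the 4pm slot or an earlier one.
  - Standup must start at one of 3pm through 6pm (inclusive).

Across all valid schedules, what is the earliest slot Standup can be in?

Standup is available from 3pm; precedence pushes Standup to at least 4pm; Standup's own window allows nothing later than 6pm.
Standup at 4pm is achievable: OffsitePrep=2pm, VendorCall=3pm, Standup=4pm, Triage=3pm, Sync=2pm, DesignReview=3pm, Retro=2pm, Legal=2pm.

4pm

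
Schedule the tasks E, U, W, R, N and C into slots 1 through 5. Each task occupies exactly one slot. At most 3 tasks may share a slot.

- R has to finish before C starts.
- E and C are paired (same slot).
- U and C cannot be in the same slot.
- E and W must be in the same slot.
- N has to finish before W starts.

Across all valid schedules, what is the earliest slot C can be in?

2

Precedence pushes C to at least 2.
C at 2 is achievable: W -> 2, N -> 1, C -> 2, R -> 1, U -> 1, E -> 2.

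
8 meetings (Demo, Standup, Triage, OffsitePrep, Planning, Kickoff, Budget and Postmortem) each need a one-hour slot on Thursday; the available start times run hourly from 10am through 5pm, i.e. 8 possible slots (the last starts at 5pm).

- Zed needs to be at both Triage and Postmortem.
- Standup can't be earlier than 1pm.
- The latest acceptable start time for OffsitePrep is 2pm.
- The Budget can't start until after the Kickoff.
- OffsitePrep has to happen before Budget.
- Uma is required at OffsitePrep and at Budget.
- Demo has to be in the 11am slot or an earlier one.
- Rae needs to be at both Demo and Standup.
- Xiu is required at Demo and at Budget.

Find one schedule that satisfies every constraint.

Planning in 10am; Standup in 1pm; Kickoff in 10am; Demo in 10am; Budget in 11am; Triage in 10am; OffsitePrep in 10am; Postmortem in 11am

Checking: Kickoff(10am) before Budget(11am); OffsitePrep(10am) before Budget(11am); Demo(10am) != Budget(11am); Triage(10am) != Postmortem(11am); OffsitePrep(10am) != Budget(11am); Demo(10am) != Standup(1pm); Standup=1pm in [1pm,5pm]; OffsitePrep=10am in [10am,2pm]; Demo=10am in [10am,11am].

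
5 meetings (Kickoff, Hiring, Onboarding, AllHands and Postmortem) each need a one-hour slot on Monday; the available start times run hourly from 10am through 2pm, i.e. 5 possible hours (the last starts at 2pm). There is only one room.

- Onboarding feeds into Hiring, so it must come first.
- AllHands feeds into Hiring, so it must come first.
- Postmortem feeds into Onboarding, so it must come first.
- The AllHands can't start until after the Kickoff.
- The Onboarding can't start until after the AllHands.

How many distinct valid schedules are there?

3

Enumerating: Kickoff=10am; Hiring=2pm; Onboarding=1pm; AllHands=11am; Postmortem=12pm | Onboarding=1pm; Postmortem=11am; AllHands=12pm; Kickoff=10am; Hiring=2pm | Onboarding -> 1pm; Kickoff -> 11am; AllHands -> 12pm; Hiring -> 2pm; Postmortem -> 10am.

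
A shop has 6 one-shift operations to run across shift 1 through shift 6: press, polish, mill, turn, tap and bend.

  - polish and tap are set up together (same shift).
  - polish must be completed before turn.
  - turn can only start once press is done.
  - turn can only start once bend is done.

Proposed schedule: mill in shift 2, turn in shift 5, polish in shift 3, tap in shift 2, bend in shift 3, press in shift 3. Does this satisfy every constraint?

polish and tap are set up together (same shift) — violated.
polish must be completed before turn — holds.
turn can only start once press is done — holds.
turn can only start once bend is done — holds.

Invalid. polish and tap are set up together (same shift).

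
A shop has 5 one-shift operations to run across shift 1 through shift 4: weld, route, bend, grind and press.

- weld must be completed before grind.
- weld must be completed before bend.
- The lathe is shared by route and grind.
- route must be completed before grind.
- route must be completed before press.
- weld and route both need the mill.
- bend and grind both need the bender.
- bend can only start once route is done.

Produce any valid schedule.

weld -> shift 2, route -> shift 1, press -> shift 2, bend -> shift 3, grind -> shift 4

Checking: weld(shift 2) before grind(shift 4); route(shift 1) before press(shift 2); route(shift 1) before bend(shift 3); weld(shift 2) before bend(shift 3); route(shift 1) before grind(shift 4); route(shift 1) != grind(shift 4); bend(shift 3) != grind(shift 4); weld(shift 2) != route(shift 1).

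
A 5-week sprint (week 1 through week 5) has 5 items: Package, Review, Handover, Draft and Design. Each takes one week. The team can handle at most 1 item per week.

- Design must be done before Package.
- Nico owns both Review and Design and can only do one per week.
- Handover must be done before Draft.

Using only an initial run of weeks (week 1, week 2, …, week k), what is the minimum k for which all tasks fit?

5 weeks

The precedence chain requires at least 2 distinct weeks.
With at most 1 per week and 5 tasks, at least 5 weeks are needed.
5 works (last occupied week: week 5): for example Handover in week 3, Design in week 1, Review in week 5, Draft in week 4, Package in week 2.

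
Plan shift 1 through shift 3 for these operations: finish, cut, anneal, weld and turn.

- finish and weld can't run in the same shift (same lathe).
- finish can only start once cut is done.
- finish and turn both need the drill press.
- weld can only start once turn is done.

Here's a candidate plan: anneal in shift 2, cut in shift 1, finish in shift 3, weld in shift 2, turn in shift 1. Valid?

finish can only start once cut is done — holds.
finish and weld can't run in the same shift (same lathe) — holds.
weld can only start once turn is done — holds.
finish and turn both need the drill press — holds.

Yes, all constraints hold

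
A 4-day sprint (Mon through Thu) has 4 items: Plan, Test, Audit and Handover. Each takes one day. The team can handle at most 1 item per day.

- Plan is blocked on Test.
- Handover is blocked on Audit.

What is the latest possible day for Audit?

Downstream work caps Audit at Wed.
Audit at Wed is achievable: Audit=Wed; Plan=Tue; Test=Mon; Handover=Thu.

Wed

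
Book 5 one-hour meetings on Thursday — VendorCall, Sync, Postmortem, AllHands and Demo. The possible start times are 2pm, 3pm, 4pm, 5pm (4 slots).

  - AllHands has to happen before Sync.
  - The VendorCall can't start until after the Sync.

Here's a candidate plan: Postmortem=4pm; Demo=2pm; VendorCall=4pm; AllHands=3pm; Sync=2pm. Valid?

No — it violates: AllHands has to happen before Sync

The VendorCall can't start until after the Sync — holds.
AllHands has to happen before Sync — violated.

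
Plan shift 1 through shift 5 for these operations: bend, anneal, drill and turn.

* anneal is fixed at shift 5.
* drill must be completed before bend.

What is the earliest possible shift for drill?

shift 1

Downstream work caps drill at shift 4.
drill at shift 1 is achievable: bend in shift 2, drill in shift 1, anneal in shift 5, turn in shift 1.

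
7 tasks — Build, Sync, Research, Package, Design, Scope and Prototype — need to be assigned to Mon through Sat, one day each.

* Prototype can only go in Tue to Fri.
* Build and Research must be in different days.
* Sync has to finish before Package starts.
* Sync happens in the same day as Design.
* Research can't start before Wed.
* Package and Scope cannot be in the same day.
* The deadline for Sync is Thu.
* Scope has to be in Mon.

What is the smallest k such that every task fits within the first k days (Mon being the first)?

The precedence chain requires at least 2 distinct days.
Research can't be placed before Wed — that is day 3 counting from Mon — so the schedule must run through at least 3 days.
3 works (last occupied day: Wed): for example Sync -> Mon, Research -> Wed, Package -> Tue, Design -> Mon, Build -> Mon, Prototype -> Tue, Scope -> Mon.

3 days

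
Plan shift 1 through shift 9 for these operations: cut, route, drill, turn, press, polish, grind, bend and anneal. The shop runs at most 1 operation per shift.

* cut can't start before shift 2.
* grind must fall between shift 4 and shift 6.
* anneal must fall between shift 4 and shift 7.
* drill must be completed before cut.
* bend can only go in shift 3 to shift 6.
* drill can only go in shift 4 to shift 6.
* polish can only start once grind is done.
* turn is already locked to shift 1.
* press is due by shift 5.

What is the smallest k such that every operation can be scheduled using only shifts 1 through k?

The precedence chain requires at least 2 distinct shifts.
With at most 1 per shift and 9 operations, at least 9 shifts are needed.
Propagating the time windows through the other constraints, cut can't land before shift 5, so the schedule must run through at least shift 5.
9 works (last occupied shift: shift 9): for example cut -> shift 7; turn -> shift 1; polish -> shift 8; anneal -> shift 6; grind -> shift 5; press -> shift 2; route -> shift 9; drill -> shift 4; bend -> shift 3.

9 shifts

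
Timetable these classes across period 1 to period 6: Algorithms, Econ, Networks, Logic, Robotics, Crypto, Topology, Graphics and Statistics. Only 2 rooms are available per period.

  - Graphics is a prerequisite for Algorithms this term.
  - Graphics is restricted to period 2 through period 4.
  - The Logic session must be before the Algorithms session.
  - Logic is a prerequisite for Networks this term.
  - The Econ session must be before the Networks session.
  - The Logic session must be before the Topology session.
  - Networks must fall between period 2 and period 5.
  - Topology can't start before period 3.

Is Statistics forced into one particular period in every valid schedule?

Statistics can be period 1 (e.g. Logic=period 1, Topology=period 3, Graphics=period 2, Statistics=period 1, Networks=period 3, Algorithms=period 4, Crypto=period 5, Econ=period 2, Robotics=period 4) or period 2 (e.g. Crypto=period 5, Statistics=period 2, Networks=period 3, Topology=period 3, Algorithms=period 4, Robotics=period 4, Graphics=period 2, Econ=period 1, Logic=period 1).

No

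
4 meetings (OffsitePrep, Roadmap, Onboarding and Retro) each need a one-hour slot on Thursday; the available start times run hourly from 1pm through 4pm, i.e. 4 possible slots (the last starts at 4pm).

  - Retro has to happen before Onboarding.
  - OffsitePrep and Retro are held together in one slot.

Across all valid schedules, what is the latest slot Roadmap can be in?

4pm

Roadmap at 4pm is achievable: Roadmap=4pm; OffsitePrep=1pm; Onboarding=2pm; Retro=1pm.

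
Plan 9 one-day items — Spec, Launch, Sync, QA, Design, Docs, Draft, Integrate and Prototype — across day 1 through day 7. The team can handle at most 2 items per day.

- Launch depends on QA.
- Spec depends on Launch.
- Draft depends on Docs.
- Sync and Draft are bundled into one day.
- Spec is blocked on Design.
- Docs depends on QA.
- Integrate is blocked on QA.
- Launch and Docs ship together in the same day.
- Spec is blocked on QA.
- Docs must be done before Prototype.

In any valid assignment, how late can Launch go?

Precedence pushes Launch to at least day 2; downstream work caps Launch at day 6.
Launch at day 5 is achievable: Spec -> day 6; Draft -> day 7; Sync -> day 7; Integrate -> day 2; QA -> day 1; Docs -> day 5; Launch -> day 5; Prototype -> day 6; Design -> day 1.
Nothing later works — the capacity limit rule out every day after day 5.

day 5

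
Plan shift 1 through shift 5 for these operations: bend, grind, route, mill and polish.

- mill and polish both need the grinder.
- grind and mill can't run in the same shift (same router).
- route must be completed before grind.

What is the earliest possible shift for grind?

Precedence pushes grind to at least shift 2.
grind at shift 2 is achievable: route in shift 1, bend in shift 1, polish in shift 2, grind in shift 2, mill in shift 1.

shift 2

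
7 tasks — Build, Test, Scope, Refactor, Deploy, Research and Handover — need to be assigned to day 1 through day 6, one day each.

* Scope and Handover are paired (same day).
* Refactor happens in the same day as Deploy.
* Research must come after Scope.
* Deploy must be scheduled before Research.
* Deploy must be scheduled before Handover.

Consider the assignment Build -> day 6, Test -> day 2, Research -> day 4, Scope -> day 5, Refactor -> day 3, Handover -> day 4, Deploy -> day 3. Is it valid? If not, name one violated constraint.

No. Research must come after Scope is not satisfied.

Deploy must be scheduled before Research — holds.
Research must come after Scope — violated.
Deploy must be scheduled before Handover — holds.
Scope and Handover are paired (same day) — violated.
Refactor happens in the same day as Deploy — holds.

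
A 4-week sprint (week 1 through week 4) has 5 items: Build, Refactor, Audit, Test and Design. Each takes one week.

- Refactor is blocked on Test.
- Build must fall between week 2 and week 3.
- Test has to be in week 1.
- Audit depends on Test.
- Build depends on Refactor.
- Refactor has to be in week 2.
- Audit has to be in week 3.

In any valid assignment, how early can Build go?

Build is available from week 2; precedence pushes Build to at least week 3; Build's own window allows nothing later than week 3.
Build at week 3 is achievable: Design=week 1, Refactor=week 2, Audit=week 3, Test=week 1, Build=week 3.

week 3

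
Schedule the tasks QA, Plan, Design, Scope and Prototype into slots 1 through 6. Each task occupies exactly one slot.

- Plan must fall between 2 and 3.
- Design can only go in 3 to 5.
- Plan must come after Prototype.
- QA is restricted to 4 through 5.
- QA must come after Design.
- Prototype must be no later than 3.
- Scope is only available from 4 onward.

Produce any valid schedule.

Scope=4, Prototype=1, Plan=2, Design=3, QA=4

Checking: Prototype(1) before Plan(2); Design(3) before QA(4); Prototype=1 in [1,3]; Plan=2 in [2,3]; Scope=4 in [4,6]; QA=4 in [4,5]; Design=3 in [3,5].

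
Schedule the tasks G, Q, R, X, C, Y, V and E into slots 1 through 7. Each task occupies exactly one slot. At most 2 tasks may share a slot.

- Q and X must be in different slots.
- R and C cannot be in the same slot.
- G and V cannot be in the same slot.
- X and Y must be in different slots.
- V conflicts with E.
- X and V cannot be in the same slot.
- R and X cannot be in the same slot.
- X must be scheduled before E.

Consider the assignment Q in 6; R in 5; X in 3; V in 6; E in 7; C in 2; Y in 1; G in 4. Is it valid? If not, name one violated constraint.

R and C cannot be in the same slot — holds.
V conflicts with E — holds.
G and V cannot be in the same slot — holds.
R and X cannot be in the same slot — holds.
X must be scheduled before E — holds.
X and Y must be in different slots — holds.
Q and X must be in different slots — holds.
At most 2 tasks may share a slot — holds.
X and V cannot be in the same slot — holds.

Yes, all constraints hold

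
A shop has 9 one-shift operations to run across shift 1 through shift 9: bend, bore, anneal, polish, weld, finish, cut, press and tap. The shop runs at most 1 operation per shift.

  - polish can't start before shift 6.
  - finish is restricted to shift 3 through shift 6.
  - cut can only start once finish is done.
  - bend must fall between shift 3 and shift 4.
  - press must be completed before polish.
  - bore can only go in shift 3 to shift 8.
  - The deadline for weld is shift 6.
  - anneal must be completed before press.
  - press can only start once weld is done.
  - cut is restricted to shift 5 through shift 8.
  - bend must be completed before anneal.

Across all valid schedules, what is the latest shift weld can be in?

Weld's own window allows nothing later than shift 6.
weld at shift 2 is achievable: anneal -> shift 7; press -> shift 8; weld -> shift 2; polish -> shift 9; cut -> shift 5; finish -> shift 4; bend -> shift 3; bore -> shift 6; tap -> shift 1.
Nothing later works — the capacity limit rule out every shift after shift 2.

shift 2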